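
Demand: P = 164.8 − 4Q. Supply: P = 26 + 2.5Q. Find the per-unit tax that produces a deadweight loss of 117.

Competitive equilibrium: 164.8 − 4Q = 26 + 2.5Q → Q* = 21.3538, P* = 79.3846.
A tax t gives ΔQ = t/6.5 and wedge t, so DWL = t²/13.
t²/13 = 117 → t² = 1521 → t = 39.

39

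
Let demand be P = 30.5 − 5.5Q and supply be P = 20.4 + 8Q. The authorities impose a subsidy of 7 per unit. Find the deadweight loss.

Competitive equilibrium: 30.5 − 5.5Q = 20.4 + 8Q → Q* = 0.74815, P* = 26.38519.
The subsidy lowers effective supply by 7: P = 13.4 + 8Q.
New quantity: 30.5 − 5.5Q = 13.4 + 8Q → Q' = 1.26667.
Overproduction ΔQ = 1.26667 − 0.74815 = 0.51852; wedge = subsidy = 7.
Deadweight loss = ½ × 0.51852 × 7 = 1.81.

1.81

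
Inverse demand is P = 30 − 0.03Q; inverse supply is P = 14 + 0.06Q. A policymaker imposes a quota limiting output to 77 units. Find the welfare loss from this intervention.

Competitive equilibrium: 30 − 0.03Q = 14 + 0.06Q → Q* = 177.7778, P* = 24.6667.
At Q = 77: demand price = 30 − 0.03·77 = 27.69; supply price = 14 + 0.06·77 = 18.62.
ΔQ = 177.7778 − 77 = 100.7778; wedge = 27.69 − 18.62 = 9.07.
The triangle = ½ × 100.7778 × 9.07 = 457.03.

457.03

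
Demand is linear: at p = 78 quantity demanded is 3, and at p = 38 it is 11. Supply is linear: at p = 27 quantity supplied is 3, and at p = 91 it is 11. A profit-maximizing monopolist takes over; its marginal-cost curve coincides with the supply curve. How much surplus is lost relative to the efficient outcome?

24.04

Demand slope = (38 − 78)/(11 − 3) = −5, so p = 93 − 5q.
Supply slope = (91 − 27)/(11 − 3) = 8, so p = 3 + 8q.
Competitive equilibrium: 93 − 5q = 3 + 8q → q* = 6.9231, p* = 58.3846.
Marginal revenue: MR = 93 − 10q. Set MR = MC: 93 − 10q = 3 + 8q → q_m = 5.
Price p_m = 93 − 5·5 = 68; MC(q_m) = 3 + 8·5 = 43.
Competitive q* = 6.9231, so Δq = 1.9231; wedge = 68 − 43 = 25.
The triangle = ½ × 1.9231 × 25 = 24.04.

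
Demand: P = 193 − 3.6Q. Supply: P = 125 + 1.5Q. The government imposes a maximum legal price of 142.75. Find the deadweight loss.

5.74

Competitive equilibrium: 193 − 3.6Q = 125 + 1.5Q → Q* = 13.3333, P* = 145.
At the ceiling P = 142.75, quantity supplied = (142.75 − 125)/1.5 = 11.8333.
Willingness to pay at Q' = 11.8333: 193 − 3.6·11.8333 = 150.4001.
ΔQ = 13.3333 − 11.8333 = 1.5; wedge = 150.4001 − 142.75 = 7.6501.
Welfare loss = ½ × 1.5 × 7.6501 = 5.74.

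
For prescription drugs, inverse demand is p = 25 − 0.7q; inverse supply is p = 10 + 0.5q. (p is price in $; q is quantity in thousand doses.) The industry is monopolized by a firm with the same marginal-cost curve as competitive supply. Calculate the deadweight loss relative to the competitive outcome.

$12.73 thousand

Competitive equilibrium: 25 − 0.7q = 10 + 0.5q → q* = 12.5, p* = 16.25.
Marginal revenue: MR = 25 − 1.4q. Set MR = MC: 25 − 1.4q = 10 + 0.5q → q_m = 7.8947.
Price p_m = 25 − 0.7·7.8947 = 19.4737; MC(q_m) = 10 + 0.5·7.8947 = 13.9474.
Competitive q* = 12.5, so Δq = 4.6053; wedge = 19.4737 − 13.9474 = 5.5263.
Deadweight loss = ½ × 4.6053 × 5.5263 = $12.73 thousand.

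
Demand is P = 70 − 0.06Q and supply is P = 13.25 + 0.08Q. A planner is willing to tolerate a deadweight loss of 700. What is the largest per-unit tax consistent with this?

Competitive equilibrium: 70 − 0.06Q = 13.25 + 0.08Q → Q* = 405.3571, P* = 45.6786.
A tax t gives ΔQ = t/0.14 and wedge t, so DWL = t²/0.28.
t²/0.28 = 700 → t² = 196 → t = 14.

14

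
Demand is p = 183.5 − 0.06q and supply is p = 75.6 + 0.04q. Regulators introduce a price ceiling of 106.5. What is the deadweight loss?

4697.11

Competitive equilibrium: 183.5 − 0.06q = 75.6 + 0.04q → q* = 1079, p* = 118.76.
At the ceiling p = 106.5, quantity supplied = (106.5 − 75.6)/0.04 = 772.5.
Willingness to pay at q' = 772.5: 183.5 − 0.06·772.5 = 137.15.
Δq = 1079 − 772.5 = 306.5; wedge = 137.15 − 106.5 = 30.65.
The triangle = ½ × 306.5 × 30.65 = 4697.11.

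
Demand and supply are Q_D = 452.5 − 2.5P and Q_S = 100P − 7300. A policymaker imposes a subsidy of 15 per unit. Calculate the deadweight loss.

In inverse form: demand P = 181 − 0.4Q, supply P = 73 + 0.01Q.
Competitive equilibrium: 181 − 0.4Q = 73 + 0.01Q → Q* = 263.4146, P* = 75.6341.
The subsidy lowers effective supply by 15: P = 58 + 0.01Q.
New quantity: 181 − 0.4Q = 58 + 0.01Q → Q' = 300.
Overproduction ΔQ = 300 − 263.4146 = 36.5854; wedge = subsidy = 15.
The triangle = ½ × 36.5854 × 15 = 274.39.

274.39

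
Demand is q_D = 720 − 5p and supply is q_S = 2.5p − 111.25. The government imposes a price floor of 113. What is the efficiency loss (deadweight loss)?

In inverse form: demand p = 144 − 0.2q, supply p = 44.5 + 0.4q.
Competitive equilibrium: 144 − 0.2q = 44.5 + 0.4q → q* = 165.8333, p* = 110.8333.
At the floor p = 113, quantity demanded = (144 − 113)/0.2 = 155.
Sellers' marginal cost at q' = 155: 44.5 + 0.4·155 = 106.5.
Δq = 165.8333 − 155 = 10.8333; wedge = 113 − 106.5 = 6.5.
DWL = ½ × 10.8333 × 6.5 = 35.21.

35.21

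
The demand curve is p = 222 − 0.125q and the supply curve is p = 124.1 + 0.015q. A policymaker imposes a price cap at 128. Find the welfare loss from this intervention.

Competitive equilibrium: 222 − 0.125q = 124.1 + 0.015q → q* = 699.2857, p* = 134.5893.
At the ceiling p = 128, quantity supplied = (128 − 124.1)/0.015 = 260.
Willingness to pay at q' = 260: 222 − 0.125·260 = 189.5.
Δq = 699.2857 − 260 = 439.2857; wedge = 189.5 − 128 = 61.5.
Deadweight loss = ½ × 439.2857 × 61.5 = 13508.04.

13508.04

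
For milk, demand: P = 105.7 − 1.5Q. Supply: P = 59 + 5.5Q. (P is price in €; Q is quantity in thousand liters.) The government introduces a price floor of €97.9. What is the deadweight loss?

Competitive equilibrium: 105.7 − 1.5Q = 59 + 5.5Q → Q* = 6.6714, P* = 95.6929.
At the floor P = 97.9, quantity demanded = (105.7 − 97.9)/1.5 = 5.2.
Sellers' marginal cost at Q' = 5.2: 59 + 5.5·5.2 = 87.6.
ΔQ = 6.6714 − 5.2 = 1.4714; wedge = 97.9 − 87.6 = 10.3.
Deadweight loss = ½ × 1.4714 × 10.3 = €7.58 thousand.

€7.58 thousand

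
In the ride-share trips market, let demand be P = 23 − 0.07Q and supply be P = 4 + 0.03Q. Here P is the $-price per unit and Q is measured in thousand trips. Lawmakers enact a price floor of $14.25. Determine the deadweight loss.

Competitive equilibrium: 23 − 0.07Q = 4 + 0.03Q → Q* = 190, P* = 9.7.
At the floor P = 14.25, quantity demanded = (23 − 14.25)/0.07 = 125.
Sellers' marginal cost at Q' = 125: 4 + 0.03·125 = 7.75.
ΔQ = 190 − 125 = 65; wedge = 14.25 − 7.75 = 6.5.
DWL = ½ × 65 × 6.5 = $211.25 thousand.

$211.25 thousand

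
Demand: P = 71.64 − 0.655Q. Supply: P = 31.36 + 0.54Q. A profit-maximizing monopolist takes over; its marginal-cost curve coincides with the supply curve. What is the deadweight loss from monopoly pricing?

Competitive equilibrium: 71.64 − 0.655Q = 31.36 + 0.54Q → Q* = 33.7071, P* = 49.5618.
Marginal revenue: MR = 71.64 − 1.31Q. Set MR = MC: 71.64 − 1.31Q = 31.36 + 0.54Q → Q_m = 21.773.
Price P_m = 71.64 − 0.655·21.773 = 57.3787; MC(Q_m) = 31.36 + 0.54·21.773 = 43.1174.
Competitive Q* = 33.7071, so ΔQ = 11.9341; wedge = 57.3787 − 43.1174 = 14.2613.
Welfare loss = ½ × 11.9341 × 14.2613 = 85.10.

85.10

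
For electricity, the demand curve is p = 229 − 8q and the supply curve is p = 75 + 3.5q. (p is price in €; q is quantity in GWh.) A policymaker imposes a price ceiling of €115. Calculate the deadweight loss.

€22.15

Competitive equilibrium: 229 − 8q = 75 + 3.5q → q* = 13.3913, p* = 121.8696.
At the ceiling p = 115, quantity supplied = (115 − 75)/3.5 = 11.4286.
Willingness to pay at q' = 11.4286: 229 − 8·11.4286 = 137.5712.
Δq = 13.3913 − 11.4286 = 1.9627; wedge = 137.5712 − 115 = 22.5712.
Deadweight loss = ½ × 1.9627 × 22.5712 = €22.15.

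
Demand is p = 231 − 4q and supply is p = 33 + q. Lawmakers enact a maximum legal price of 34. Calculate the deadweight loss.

Competitive equilibrium: 231 − 4q = 33 + q → q* = 39.6, p* = 72.6.
At the ceiling p = 34, quantity supplied = (34 − 33)/1 = 1.
Willingness to pay at q' = 1: 231 − 4·1 = 227.
Δq = 39.6 − 1 = 38.6; wedge = 227 − 34 = 193.
Welfare loss = ½ × 38.6 × 193 = 3724.90.

3724.90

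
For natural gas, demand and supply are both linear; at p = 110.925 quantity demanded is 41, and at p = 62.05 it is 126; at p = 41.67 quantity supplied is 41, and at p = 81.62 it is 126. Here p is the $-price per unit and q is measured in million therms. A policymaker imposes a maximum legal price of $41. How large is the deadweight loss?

Demand slope = (62.05 − 110.925)/(126 − 41) = −0.575, so p = 134.5 − 0.575q.
Supply slope = (81.62 − 41.67)/(126 − 41) = 0.47, so p = 22.4 + 0.47q.
Competitive equilibrium: 134.5 − 0.575q = 22.4 + 0.47q → q* = 107.27273, p* = 72.81818.
At the ceiling p = 41, quantity supplied = (41 − 22.4)/0.47 = 39.57447.
Willingness to pay at q' = 39.57447: 134.5 − 0.575·39.57447 = 111.74468.
Δq = 107.27273 − 39.57447 = 67.69826; wedge = 111.74468 − 41 = 70.74468.
Deadweight loss = ½ × 67.69826 × 70.74468 = $2394.65 million.

$2394.65 million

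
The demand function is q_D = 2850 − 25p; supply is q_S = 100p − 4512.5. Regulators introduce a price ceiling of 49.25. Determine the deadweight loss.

23280.625

In inverse form: demand p = 114 − 0.04q, supply p = 45.125 + 0.01q.
Competitive equilibrium: 114 − 0.04q = 45.125 + 0.01q → q* = 1377.5, p* = 58.9.
At the ceiling p = 49.25, quantity supplied = (49.25 − 45.125)/0.01 = 412.5.
Willingness to pay at q' = 412.5: 114 − 0.04·412.5 = 97.5.
Δq = 1377.5 − 412.5 = 965; wedge = 97.5 − 49.25 = 48.25.
Deadweight loss = ½ × 965 × 48.25 = 23280.625.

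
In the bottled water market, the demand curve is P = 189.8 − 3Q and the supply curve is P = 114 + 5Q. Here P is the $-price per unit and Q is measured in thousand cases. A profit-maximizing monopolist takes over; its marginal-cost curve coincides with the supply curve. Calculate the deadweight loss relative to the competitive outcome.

Competitive equilibrium: 189.8 − 3Q = 114 + 5Q → Q* = 9.475, P* = 161.375.
Marginal revenue: MR = 189.8 − 6Q. Set MR = MC: 189.8 − 6Q = 114 + 5Q → Q_m = 6.8909.
Price P_m = 189.8 − 3·6.8909 = 169.1273; MC(Q_m) = 114 + 5·6.8909 = 148.4545.
Competitive Q* = 9.475, so ΔQ = 2.5841; wedge = 169.1273 − 148.4545 = 20.6728.
DWL = ½ × 2.5841 × 20.6728 = $26.71 thousand.

$26.71 thousand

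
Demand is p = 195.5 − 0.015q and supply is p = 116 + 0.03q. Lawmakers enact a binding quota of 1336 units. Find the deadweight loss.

Competitive equilibrium: 195.5 − 0.015q = 116 + 0.03q → q* = 1766.6667, p* = 169.
At q = 1336: demand price = 195.5 − 0.015·1336 = 175.46; supply price = 116 + 0.03·1336 = 156.08.
Δq = 1766.6667 − 1336 = 430.6667; wedge = 175.46 − 156.08 = 19.38.
Deadweight loss = ½ × 430.6667 × 19.38 = 4173.16.

4173.16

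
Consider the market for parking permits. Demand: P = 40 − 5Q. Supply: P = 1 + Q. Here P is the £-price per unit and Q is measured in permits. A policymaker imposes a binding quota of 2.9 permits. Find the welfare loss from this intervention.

£38.88

Competitive equilibrium: 40 − 5Q = 1 + Q → Q* = 6.5, P* = 7.5.
At Q = 2.9: demand price = 40 − 5·2.9 = 25.5; supply price = 1 + 1·2.9 = 3.9.
ΔQ = 6.5 − 2.9 = 3.6; wedge = 25.5 − 3.9 = 21.6.
The triangle = ½ × 3.6 × 21.6 = £38.88.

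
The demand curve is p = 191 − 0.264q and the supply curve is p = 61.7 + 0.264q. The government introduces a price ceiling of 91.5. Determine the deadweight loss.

Competitive equilibrium: 191 − 0.264q = 61.7 + 0.264q → q* = 244.8864, p* = 126.35.
At the ceiling p = 91.5, quantity supplied = (91.5 − 61.7)/0.264 = 112.8788.
Willingness to pay at q' = 112.8788: 191 − 0.264·112.8788 = 161.2.
Δq = 244.8864 − 112.8788 = 132.0076; wedge = 161.2 − 91.5 = 69.7.
The triangle = ½ × 132.0076 × 69.7 = 4600.46.

4600.46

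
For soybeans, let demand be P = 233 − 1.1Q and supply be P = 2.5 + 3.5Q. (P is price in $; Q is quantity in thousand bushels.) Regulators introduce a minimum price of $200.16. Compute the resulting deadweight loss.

$943.53 thousand

Competitive equilibrium: 233 − 1.1Q = 2.5 + 3.5Q → Q* = 50.1087, P* = 177.8804.
At the floor P = 200.16, quantity demanded = (233 − 200.16)/1.1 = 29.8545.
Sellers' marginal cost at Q' = 29.8545: 2.5 + 3.5·29.8545 = 106.9908.
ΔQ = 50.1087 − 29.8545 = 20.2542; wedge = 200.16 − 106.9908 = 93.1692.
DWL = ½ × 20.2542 × 93.1692 = $943.53 thousand.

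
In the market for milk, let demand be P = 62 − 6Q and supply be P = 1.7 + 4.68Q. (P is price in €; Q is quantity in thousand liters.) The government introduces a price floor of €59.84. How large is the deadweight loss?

Competitive equilibrium: 62 − 6Q = 1.7 + 4.68Q → Q* = 5.6461, P* = 28.1236.
At the floor P = 59.84, quantity demanded = (62 − 59.84)/6 = 0.36.
Sellers' marginal cost at Q' = 0.36: 1.7 + 4.68·0.36 = 3.3848.
ΔQ = 5.6461 − 0.36 = 5.2861; wedge = 59.84 − 3.3848 = 56.4552.
DWL = ½ × 5.2861 × 56.4552 = €149.21 thousand.

€149.21 thousand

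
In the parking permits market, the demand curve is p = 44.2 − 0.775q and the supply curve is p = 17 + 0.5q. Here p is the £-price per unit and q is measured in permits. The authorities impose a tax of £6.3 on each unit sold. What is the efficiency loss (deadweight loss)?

£15.56

Competitive equilibrium: 44.2 − 0.775q = 17 + 0.5q → q* = 21.3333, p* = 27.6667.
With the tax, the buyer price exceeds the seller price by 6.3: (44.2 − 0.775q) − (17 + 0.5q) = 6.3 → q' = 16.3922.
Δq = 21.3333 − 16.3922 = 4.9411; the wedge equals the tax, 6.3.
DWL = ½ × 4.9411 × 6.3 = £15.56.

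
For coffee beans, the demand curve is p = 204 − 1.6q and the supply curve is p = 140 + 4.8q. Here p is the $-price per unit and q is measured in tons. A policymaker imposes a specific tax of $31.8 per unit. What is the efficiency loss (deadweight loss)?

Competitive equilibrium: 204 − 1.6q = 140 + 4.8q → q* = 10, p* = 188.
With the tax, the buyer price exceeds the seller price by 31.8: (204 − 1.6q) − (140 + 4.8q) = 31.8 → q' = 5.0313.
Δq = 10 − 5.0313 = 4.9687; the wedge equals the tax, 31.8.
Deadweight loss = ½ × 4.9687 × 31.8 = $79.

$79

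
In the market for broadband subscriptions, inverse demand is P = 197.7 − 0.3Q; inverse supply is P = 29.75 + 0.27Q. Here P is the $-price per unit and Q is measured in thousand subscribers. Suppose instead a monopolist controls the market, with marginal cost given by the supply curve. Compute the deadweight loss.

$2942.11 thousand

Competitive equilibrium: 197.7 − 0.3Q = 29.75 + 0.27Q → Q* = 294.6491, P* = 109.3053.
Marginal revenue: MR = 197.7 − 0.6Q. Set MR = MC: 197.7 − 0.6Q = 29.75 + 0.27Q → Q_m = 193.046.
Price P_m = 197.7 − 0.3·193.046 = 139.7862; MC(Q_m) = 29.75 + 0.27·193.046 = 81.8724.
Competitive Q* = 294.6491, so ΔQ = 101.6031; wedge = 139.7862 − 81.8724 = 57.9138.
The triangle = ½ × 101.6031 × 57.9138 = $2942.11 thousand.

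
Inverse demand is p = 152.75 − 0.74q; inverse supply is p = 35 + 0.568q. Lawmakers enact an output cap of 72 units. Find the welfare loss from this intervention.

Competitive equilibrium: 152.75 − 0.74q = 35 + 0.568q → q* = 90.0229, p* = 86.133.
At q = 72: demand price = 152.75 − 0.74·72 = 99.47; supply price = 35 + 0.568·72 = 75.896.
Δq = 90.0229 − 72 = 18.0229; wedge = 99.47 − 75.896 = 23.574.
Welfare loss = ½ × 18.0229 × 23.574 = 212.44.

212.44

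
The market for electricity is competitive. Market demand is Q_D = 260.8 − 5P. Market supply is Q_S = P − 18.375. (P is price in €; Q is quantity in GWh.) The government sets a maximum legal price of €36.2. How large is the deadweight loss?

€64.02

In inverse form: demand P = 52.16 − 0.2Q, supply P = 18.375 + Q.
Competitive equilibrium: 52.16 − 0.2Q = 18.375 + Q → Q* = 28.1542, P* = 46.5292.
At the ceiling P = 36.2, quantity supplied = (36.2 − 18.375)/1 = 17.825.
Willingness to pay at Q' = 17.825: 52.16 − 0.2·17.825 = 48.595.
ΔQ = 28.1542 − 17.825 = 10.3292; wedge = 48.595 − 36.2 = 12.395.
Welfare loss = ½ × 10.3292 × 12.395 = €64.02.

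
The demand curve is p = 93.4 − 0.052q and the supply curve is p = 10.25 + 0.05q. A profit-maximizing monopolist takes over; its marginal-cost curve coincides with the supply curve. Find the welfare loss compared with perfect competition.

Competitive equilibrium: 93.4 − 0.052q = 10.25 + 0.05q → q* = 815.1961, p* = 51.0098.
Marginal revenue: MR = 93.4 − 0.104q. Set MR = MC: 93.4 − 0.104q = 10.25 + 0.05q → q_m = 539.9351.
Price p_m = 93.4 − 0.052·539.9351 = 65.3234; MC(q_m) = 10.25 + 0.05·539.9351 = 37.2468.
Competitive q* = 815.1961, so Δq = 275.261; wedge = 65.3234 − 37.2468 = 28.0766.
The triangle = ½ × 275.261 × 28.0766 = 3864.20.

3864.20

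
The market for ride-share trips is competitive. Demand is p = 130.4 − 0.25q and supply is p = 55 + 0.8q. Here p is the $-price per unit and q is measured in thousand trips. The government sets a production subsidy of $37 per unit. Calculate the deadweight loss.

$651.90 thousand

Competitive equilibrium: 130.4 − 0.25q = 55 + 0.8q → q* = 71.8095, p* = 112.4476.
The subsidy lowers effective supply by 37: p = 18 + 0.8q.
New quantity: 130.4 − 0.25q = 18 + 0.8q → q' = 107.0476.
Overproduction Δq = 107.0476 − 71.8095 = 35.2381; wedge = subsidy = 37.
DWL = ½ × 35.2381 × 37 = $651.90 thousand.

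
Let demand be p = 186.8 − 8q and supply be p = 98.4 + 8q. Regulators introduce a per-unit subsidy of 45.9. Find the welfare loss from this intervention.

65.84

Competitive equilibrium: 186.8 − 8q = 98.4 + 8q → q* = 5.525, p* = 142.6.
The subsidy lowers effective supply by 45.9: p = 52.5 + 8q.
New quantity: 186.8 − 8q = 52.5 + 8q → q' = 8.3938.
Overproduction Δq = 8.3938 − 5.525 = 2.8688; wedge = subsidy = 45.9.
Welfare loss = ½ × 2.8688 × 45.9 = 65.84.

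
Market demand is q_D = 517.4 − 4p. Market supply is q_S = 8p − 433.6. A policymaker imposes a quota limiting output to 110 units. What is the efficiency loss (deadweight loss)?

In inverse form: demand p = 129.35 − 0.25q, supply p = 54.2 + 0.125q.
Competitive equilibrium: 129.35 − 0.25q = 54.2 + 0.125q → q* = 200.4, p* = 79.25.
At q = 110: demand price = 129.35 − 0.25·110 = 101.85; supply price = 54.2 + 0.125·110 = 67.95.
Δq = 200.4 − 110 = 90.4; wedge = 101.85 − 67.95 = 33.9.
Welfare loss = ½ × 90.4 × 33.9 = 1532.28.

1532.28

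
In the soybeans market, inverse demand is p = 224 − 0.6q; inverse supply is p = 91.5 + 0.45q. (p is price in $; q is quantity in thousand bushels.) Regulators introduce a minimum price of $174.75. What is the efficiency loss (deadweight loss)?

$1021.36 thousand

Competitive equilibrium: 224 − 0.6q = 91.5 + 0.45q → q* = 126.1905, p* = 148.2857.
At the floor p = 174.75, quantity demanded = (224 − 174.75)/0.6 = 82.0833.
Sellers' marginal cost at q' = 82.0833: 91.5 + 0.45·82.0833 = 128.4375.
Δq = 126.1905 − 82.0833 = 44.1072; wedge = 174.75 − 128.4375 = 46.3125.
DWL = ½ × 44.1072 × 46.3125 = $1021.36 thousand.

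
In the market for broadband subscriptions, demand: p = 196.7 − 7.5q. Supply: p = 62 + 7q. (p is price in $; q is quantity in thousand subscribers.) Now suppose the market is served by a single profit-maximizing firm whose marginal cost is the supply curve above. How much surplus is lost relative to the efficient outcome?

Competitive equilibrium: 196.7 − 7.5q = 62 + 7q → q* = 9.28966, p* = 127.02759.
Marginal revenue: MR = 196.7 − 15q. Set MR = MC: 196.7 − 15q = 62 + 7q → q_m = 6.12273.
Price p_m = 196.7 − 7.5·6.12273 = 150.77953; MC(q_m) = 62 + 7·6.12273 = 104.85911.
Competitive q* = 9.28966, so Δq = 3.16693; wedge = 150.77953 − 104.85911 = 45.92042.
Deadweight loss = ½ × 3.16693 × 45.92042 = $72.71 thousand.

$72.71 thousand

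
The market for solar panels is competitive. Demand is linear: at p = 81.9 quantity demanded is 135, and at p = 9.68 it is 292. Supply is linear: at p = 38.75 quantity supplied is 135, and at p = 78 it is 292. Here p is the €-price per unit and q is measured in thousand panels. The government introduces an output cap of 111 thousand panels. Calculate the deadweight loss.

Demand slope = (9.68 − 81.9)/(292 − 135) = −0.46, so p = 144 − 0.46q.
Supply slope = (78 − 38.75)/(292 − 135) = 0.25, so p = 5 + 0.25q.
Competitive equilibrium: 144 − 0.46q = 5 + 0.25q → q* = 195.7746, p* = 53.9437.
At q = 111: demand price = 144 − 0.46·111 = 92.94; supply price = 5 + 0.25·111 = 32.75.
Δq = 195.7746 − 111 = 84.7746; wedge = 92.94 − 32.75 = 60.19.
The triangle = ½ × 84.7746 × 60.19 = €2551.29 thousand.

€2551.29 thousand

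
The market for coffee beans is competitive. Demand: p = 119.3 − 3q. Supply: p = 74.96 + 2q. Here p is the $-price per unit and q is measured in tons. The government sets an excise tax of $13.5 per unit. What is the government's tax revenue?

Competitive equilibrium: 119.3 − 3q = 74.96 + 2q → q* = 8.868, p* = 92.696.
With the tax, the buyer price exceeds the seller price by 13.5: (119.3 − 3q) − (74.96 + 2q) = 13.5 → q' = 6.168.
Tax revenue = 13.5 × 6.168 = $83.268.

$83.268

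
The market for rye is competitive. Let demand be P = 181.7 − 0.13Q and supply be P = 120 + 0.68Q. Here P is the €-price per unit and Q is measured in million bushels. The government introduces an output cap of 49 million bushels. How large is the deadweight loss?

€299.04 million

Competitive equilibrium: 181.7 − 0.13Q = 120 + 0.68Q → Q* = 76.1728, P* = 171.7975.
At Q = 49: demand price = 181.7 − 0.13·49 = 175.33; supply price = 120 + 0.68·49 = 153.32.
ΔQ = 76.1728 − 49 = 27.1728; wedge = 175.33 − 153.32 = 22.01.
Deadweight loss = ½ × 27.1728 × 22.01 = €299.04 million.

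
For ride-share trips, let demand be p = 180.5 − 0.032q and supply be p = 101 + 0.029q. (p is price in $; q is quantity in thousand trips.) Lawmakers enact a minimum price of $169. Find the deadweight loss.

$27174.10 thousand

Competitive equilibrium: 180.5 − 0.032q = 101 + 0.029q → q* = 1303.27869, p* = 138.79508.
At the floor p = 169, quantity demanded = (180.5 − 169)/0.032 = 359.375.
Sellers' marginal cost at q' = 359.375: 101 + 0.029·359.375 = 111.42188.
Δq = 1303.27869 − 359.375 = 943.90369; wedge = 169 − 111.42188 = 57.57812.
Deadweight loss = ½ × 943.90369 × 57.57812 = $27174.10 thousand.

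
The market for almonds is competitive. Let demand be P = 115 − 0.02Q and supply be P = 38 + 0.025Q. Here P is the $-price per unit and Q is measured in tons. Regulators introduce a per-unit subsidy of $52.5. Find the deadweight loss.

Competitive equilibrium: 115 − 0.02Q = 38 + 0.025Q → Q* = 1711.1111, P* = 80.7778.
The subsidy lowers effective supply by 52.5: P = 0.025Q − 14.5.
New quantity: 115 − 0.02Q = 0.025Q − 14.5 → Q' = 2877.7778.
Overproduction ΔQ = 2877.7778 − 1711.1111 = 1166.6667; wedge = subsidy = 52.5.
The triangle = ½ × 1166.6667 × 52.5 = $30625.

$30625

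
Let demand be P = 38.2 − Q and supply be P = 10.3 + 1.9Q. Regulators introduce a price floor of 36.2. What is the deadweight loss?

Competitive equilibrium: 38.2 − Q = 10.3 + 1.9Q → Q* = 9.6207, P* = 28.5793.
At the floor P = 36.2, quantity demanded = (38.2 − 36.2)/1 = 2.
Sellers' marginal cost at Q' = 2: 10.3 + 1.9·2 = 14.1.
ΔQ = 9.6207 − 2 = 7.6207; wedge = 36.2 − 14.1 = 22.1.
The triangle = ½ × 7.6207 × 22.1 = 84.21.

84.21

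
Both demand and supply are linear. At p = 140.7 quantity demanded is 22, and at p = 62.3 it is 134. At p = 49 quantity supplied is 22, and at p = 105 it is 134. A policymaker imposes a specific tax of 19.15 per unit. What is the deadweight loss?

Demand slope = (62.3 − 140.7)/(134 − 22) = −0.7, so p = 156.1 − 0.7q.
Supply slope = (105 − 49)/(134 − 22) = 0.5, so p = 38 + 0.5q.
Competitive equilibrium: 156.1 − 0.7q = 38 + 0.5q → q* = 98.4167, p* = 87.2083.
With the tax, the buyer price exceeds the seller price by 19.15: (156.1 − 0.7q) − (38 + 0.5q) = 19.15 → q' = 82.4583.
Δq = 98.4167 − 82.4583 = 15.9584; the wedge equals the tax, 19.15.
Deadweight loss = ½ × 15.9584 × 19.15 = 152.80.

152.80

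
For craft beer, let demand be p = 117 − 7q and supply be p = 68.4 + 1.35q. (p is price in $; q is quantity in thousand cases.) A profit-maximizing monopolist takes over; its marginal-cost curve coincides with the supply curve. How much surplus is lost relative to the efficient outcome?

Competitive equilibrium: 117 − 7q = 68.4 + 1.35q → q* = 5.8204, p* = 76.2575.
Marginal revenue: MR = 117 − 14q. Set MR = MC: 117 − 14q = 68.4 + 1.35q → q_m = 3.1661.
Price p_m = 117 − 7·3.1661 = 94.8373; MC(q_m) = 68.4 + 1.35·3.1661 = 72.6742.
Competitive q* = 5.8204, so Δq = 2.6543; wedge = 94.8373 − 72.6742 = 22.1631.
Welfare loss = ½ × 2.6543 × 22.1631 = $29.41 thousand.

$29.41 thousand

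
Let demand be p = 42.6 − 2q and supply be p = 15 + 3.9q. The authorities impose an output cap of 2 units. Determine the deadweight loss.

21.16

Competitive equilibrium: 42.6 − 2q = 15 + 3.9q → q* = 4.678, p* = 33.2441.
At q = 2: demand price = 42.6 − 2·2 = 38.6; supply price = 15 + 3.9·2 = 22.8.
Δq = 4.678 − 2 = 2.678; wedge = 38.6 − 22.8 = 15.8.
Deadweight loss = ½ × 2.678 × 15.8 = 21.16.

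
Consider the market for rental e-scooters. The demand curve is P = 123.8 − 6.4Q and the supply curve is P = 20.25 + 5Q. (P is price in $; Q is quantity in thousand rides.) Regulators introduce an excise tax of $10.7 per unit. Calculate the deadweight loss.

$5.02 thousand

Competitive equilibrium: 123.8 − 6.4Q = 20.25 + 5Q → Q* = 9.0833, P* = 65.6667.
With the tax, the buyer price exceeds the seller price by 10.7: (123.8 − 6.4Q) − (20.25 + 5Q) = 10.7 → Q' = 8.1447.
ΔQ = 9.0833 − 8.1447 = 0.9386; the wedge equals the tax, 10.7.
Deadweight loss = ½ × 0.9386 × 10.7 = $5.02 thousand.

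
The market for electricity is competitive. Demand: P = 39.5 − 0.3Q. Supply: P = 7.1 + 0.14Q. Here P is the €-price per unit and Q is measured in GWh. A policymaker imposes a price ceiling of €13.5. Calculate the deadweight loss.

€171.52

Competitive equilibrium: 39.5 − 0.3Q = 7.1 + 0.14Q → Q* = 73.6364, P* = 17.4091.
At the ceiling P = 13.5, quantity supplied = (13.5 − 7.1)/0.14 = 45.7143.
Willingness to pay at Q' = 45.7143: 39.5 − 0.3·45.7143 = 25.7857.
ΔQ = 73.6364 − 45.7143 = 27.9221; wedge = 25.7857 − 13.5 = 12.2857.
Deadweight loss = ½ × 27.9221 × 12.2857 = €171.52.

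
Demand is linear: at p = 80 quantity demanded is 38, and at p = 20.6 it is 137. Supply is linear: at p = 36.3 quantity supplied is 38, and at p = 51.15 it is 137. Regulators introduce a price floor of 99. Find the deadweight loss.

3033

Demand slope = (20.6 − 80)/(137 − 38) = −0.6, so p = 102.8 − 0.6q.
Supply slope = (51.15 − 36.3)/(137 − 38) = 0.15, so p = 30.6 + 0.15q.
Competitive equilibrium: 102.8 − 0.6q = 30.6 + 0.15q → q* = 96.2667, p* = 45.04.
At the floor p = 99, quantity demanded = (102.8 − 99)/0.6 = 6.3333.
Sellers' marginal cost at q' = 6.3333: 30.6 + 0.15·6.3333 = 31.55.
Δq = 96.2667 − 6.3333 = 89.9334; wedge = 99 − 31.55 = 67.45.
Welfare loss = ½ × 89.9334 × 67.45 = 3033.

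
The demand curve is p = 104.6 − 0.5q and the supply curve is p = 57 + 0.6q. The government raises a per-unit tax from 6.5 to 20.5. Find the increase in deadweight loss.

171.82

Competitive equilibrium: 104.6 − 0.5q = 57 + 0.6q → q* = 43.2727, p* = 82.9636.
For a per-unit tax t: Δq = t/1.1, so DWL = ½·t·(t/1.1) = t²/2.2.
At t = 6.5: DWL = 19.205. At t = 20.5: DWL = 191.023.
Increase = 191.023 − 19.205 = 171.82.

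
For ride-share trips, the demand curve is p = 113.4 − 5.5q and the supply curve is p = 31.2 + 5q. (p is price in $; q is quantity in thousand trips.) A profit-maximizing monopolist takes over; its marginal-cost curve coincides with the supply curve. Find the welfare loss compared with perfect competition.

Competitive equilibrium: 113.4 − 5.5q = 31.2 + 5q → q* = 7.8286, p* = 70.3429.
Marginal revenue: MR = 113.4 − 11q. Set MR = MC: 113.4 − 11q = 31.2 + 5q → q_m = 5.1375.
Price p_m = 113.4 − 5.5·5.1375 = 85.1438; MC(q_m) = 31.2 + 5·5.1375 = 56.8875.
Competitive q* = 7.8286, so Δq = 2.6911; wedge = 85.1438 − 56.8875 = 28.2563.
The triangle = ½ × 2.6911 × 28.2563 = $38.02 thousand.

$38.02 thousand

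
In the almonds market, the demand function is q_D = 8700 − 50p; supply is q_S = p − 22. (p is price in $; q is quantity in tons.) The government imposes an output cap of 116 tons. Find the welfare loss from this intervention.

In inverse form: demand p = 174 − 0.02q, supply p = 22 + q.
Competitive equilibrium: 174 − 0.02q = 22 + q → q* = 149.0196, p* = 171.0196.
At q = 116: demand price = 174 − 0.02·116 = 171.68; supply price = 22 + 1·116 = 138.
Δq = 149.0196 − 116 = 33.0196; wedge = 171.68 − 138 = 33.68.
Deadweight loss = ½ × 33.0196 × 33.68 = $556.05.

$556.05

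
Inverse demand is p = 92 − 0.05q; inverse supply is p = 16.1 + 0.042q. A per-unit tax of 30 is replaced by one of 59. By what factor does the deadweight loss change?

3.868

Competitive equilibrium: 92 − 0.05q = 16.1 + 0.042q → q* = 825, p* = 50.75.
For a per-unit tax t: Δq = t/0.092, so DWL = ½·t·(t/0.092) = t²/0.184.
At t = 30: DWL = 4891.304. At t = 59: DWL = 18918.478.
Ratio = (59/30)² = 3.868.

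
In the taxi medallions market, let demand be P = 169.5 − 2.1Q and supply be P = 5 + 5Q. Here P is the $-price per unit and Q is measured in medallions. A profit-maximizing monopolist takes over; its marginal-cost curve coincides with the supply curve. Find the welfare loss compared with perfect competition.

$99.29

Competitive equilibrium: 169.5 − 2.1Q = 5 + 5Q → Q* = 23.169, P* = 120.8451.
Marginal revenue: MR = 169.5 − 4.2Q. Set MR = MC: 169.5 − 4.2Q = 5 + 5Q → Q_m = 17.8804.
Price P_m = 169.5 − 2.1·17.8804 = 131.9512; MC(Q_m) = 5 + 5·17.8804 = 94.402.
Competitive Q* = 23.169, so ΔQ = 5.2886; wedge = 131.9512 − 94.402 = 37.5492.
DWL = ½ × 5.2886 × 37.5492 = $99.29.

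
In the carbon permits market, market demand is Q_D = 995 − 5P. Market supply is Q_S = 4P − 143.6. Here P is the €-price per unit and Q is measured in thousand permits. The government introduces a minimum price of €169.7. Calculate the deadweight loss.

€10492.20 thousand

In inverse form: demand P = 199 − 0.2Q, supply P = 35.9 + 0.25Q.
Competitive equilibrium: 199 − 0.2Q = 35.9 + 0.25Q → Q* = 362.4444, P* = 126.5111.
At the floor P = 169.7, quantity demanded = (199 − 169.7)/0.2 = 146.5.
Sellers' marginal cost at Q' = 146.5: 35.9 + 0.25·146.5 = 72.525.
ΔQ = 362.4444 − 146.5 = 215.9444; wedge = 169.7 − 72.525 = 97.175.
Deadweight loss = ½ × 215.9444 × 97.175 = €10492.20 thousand.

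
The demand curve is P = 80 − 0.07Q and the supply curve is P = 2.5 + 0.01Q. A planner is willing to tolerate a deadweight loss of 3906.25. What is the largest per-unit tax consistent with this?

25

Competitive equilibrium: 80 − 0.07Q = 2.5 + 0.01Q → Q* = 968.75, P* = 12.1875.
A tax t gives ΔQ = t/0.08 and wedge t, so DWL = t²/0.16.
t²/0.16 = 3906.25 → t² = 625 → t = 25.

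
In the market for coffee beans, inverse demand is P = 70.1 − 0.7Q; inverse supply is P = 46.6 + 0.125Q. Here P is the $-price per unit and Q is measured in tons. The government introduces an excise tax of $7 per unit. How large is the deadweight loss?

$29.70

Competitive equilibrium: 70.1 − 0.7Q = 46.6 + 0.125Q → Q* = 28.4848, P* = 50.1606.
With the tax, the buyer price exceeds the seller price by 7: (70.1 − 0.7Q) − (46.6 + 0.125Q) = 7 → Q' = 20.
ΔQ = 28.4848 − 20 = 8.4848; the wedge equals the tax, 7.
Welfare loss = ½ × 8.4848 × 7 = $29.70.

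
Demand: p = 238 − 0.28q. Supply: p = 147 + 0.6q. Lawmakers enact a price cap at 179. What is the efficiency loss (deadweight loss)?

Competitive equilibrium: 238 − 0.28q = 147 + 0.6q → q* = 103.4091, p* = 209.0455.
At the ceiling p = 179, quantity supplied = (179 − 147)/0.6 = 53.3333.
Willingness to pay at q' = 53.3333: 238 − 0.28·53.3333 = 223.0667.
Δq = 103.4091 − 53.3333 = 50.0758; wedge = 223.0667 − 179 = 44.0667.
Deadweight loss = ½ × 50.0758 × 44.0667 = 1103.34.

1103.34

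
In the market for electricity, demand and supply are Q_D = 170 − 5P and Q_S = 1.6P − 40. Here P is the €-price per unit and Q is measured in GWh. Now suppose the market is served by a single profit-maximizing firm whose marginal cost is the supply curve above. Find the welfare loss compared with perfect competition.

€1.87

In inverse form: demand P = 34 − 0.2Q, supply P = 25 + 0.625Q.
Competitive equilibrium: 34 − 0.2Q = 25 + 0.625Q → Q* = 10.9091, P* = 31.8182.
Marginal revenue: MR = 34 − 0.4Q. Set MR = MC: 34 − 0.4Q = 25 + 0.625Q → Q_m = 8.7805.
Price P_m = 34 − 0.2·8.7805 = 32.2439; MC(Q_m) = 25 + 0.625·8.7805 = 30.4878.
Competitive Q* = 10.9091, so ΔQ = 2.1286; wedge = 32.2439 − 30.4878 = 1.7561.
The triangle = ½ × 2.1286 × 1.7561 = €1.87.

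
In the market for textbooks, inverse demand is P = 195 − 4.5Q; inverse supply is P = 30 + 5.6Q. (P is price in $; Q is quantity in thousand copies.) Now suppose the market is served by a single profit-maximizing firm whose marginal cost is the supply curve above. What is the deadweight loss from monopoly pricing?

$128.04 thousand

Competitive equilibrium: 195 − 4.5Q = 30 + 5.6Q → Q* = 16.33663, P* = 121.48515.
Marginal revenue: MR = 195 − 9Q. Set MR = MC: 195 − 9Q = 30 + 5.6Q → Q_m = 11.30137.
Price P_m = 195 − 4.5·11.30137 = 144.14384; MC(Q_m) = 30 + 5.6·11.30137 = 93.28767.
Competitive Q* = 16.33663, so ΔQ = 5.03526; wedge = 144.14384 − 93.28767 = 50.85617.
Welfare loss = ½ × 5.03526 × 50.85617 = $128.04 thousand.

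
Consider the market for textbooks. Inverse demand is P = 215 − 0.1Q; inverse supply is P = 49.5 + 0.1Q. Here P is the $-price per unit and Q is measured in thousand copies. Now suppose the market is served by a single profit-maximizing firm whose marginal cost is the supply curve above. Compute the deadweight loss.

$7608.40 thousand

Competitive equilibrium: 215 − 0.1Q = 49.5 + 0.1Q → Q* = 827.5, P* = 132.25.
Marginal revenue: MR = 215 − 0.2Q. Set MR = MC: 215 − 0.2Q = 49.5 + 0.1Q → Q_m = 551.66667.
Price P_m = 215 − 0.1·551.66667 = 159.83333; MC(Q_m) = 49.5 + 0.1·551.66667 = 104.66667.
Competitive Q* = 827.5, so ΔQ = 275.83333; wedge = 159.83333 − 104.66667 = 55.16666.
Deadweight loss = ½ × 275.83333 × 55.16666 = $7608.40 thousand.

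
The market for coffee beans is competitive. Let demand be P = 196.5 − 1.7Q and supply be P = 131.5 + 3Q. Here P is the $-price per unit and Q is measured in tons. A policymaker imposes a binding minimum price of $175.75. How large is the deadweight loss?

Competitive equilibrium: 196.5 − 1.7Q = 131.5 + 3Q → Q* = 13.8298, P* = 172.9894.
At the floor P = 175.75, quantity demanded = (196.5 − 175.75)/1.7 = 12.2059.
Sellers' marginal cost at Q' = 12.2059: 131.5 + 3·12.2059 = 168.1177.
ΔQ = 13.8298 − 12.2059 = 1.6239; wedge = 175.75 − 168.1177 = 7.6323.
Welfare loss = ½ × 1.6239 × 7.6323 = $6.20.

$6.20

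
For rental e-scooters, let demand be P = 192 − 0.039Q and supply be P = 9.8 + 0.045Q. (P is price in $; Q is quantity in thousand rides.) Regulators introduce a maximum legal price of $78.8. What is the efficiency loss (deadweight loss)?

$16973.57 thousand

Competitive equilibrium: 192 − 0.039Q = 9.8 + 0.045Q → Q* = 2169.0476, P* = 107.4071.
At the ceiling P = 78.8, quantity supplied = (78.8 − 9.8)/0.045 = 1533.3333.
Willingness to pay at Q' = 1533.3333: 192 − 0.039·1533.3333 = 132.2.
ΔQ = 2169.0476 − 1533.3333 = 635.7143; wedge = 132.2 − 78.8 = 53.4.
Welfare loss = ½ × 635.7143 × 53.4 = $16973.57 thousand.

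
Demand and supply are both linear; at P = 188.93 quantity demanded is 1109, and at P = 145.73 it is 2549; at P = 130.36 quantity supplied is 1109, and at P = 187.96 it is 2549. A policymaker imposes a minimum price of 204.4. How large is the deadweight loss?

Demand slope = (145.73 − 188.93)/(2549 − 1109) = −0.03, so P = 222.2 − 0.03Q.
Supply slope = (187.96 − 130.36)/(2549 − 1109) = 0.04, so P = 86 + 0.04Q.
Competitive equilibrium: 222.2 − 0.03Q = 86 + 0.04Q → Q* = 1945.71429, P* = 163.82857.
At the floor P = 204.4, quantity demanded = (222.2 − 204.4)/0.03 = 593.33333.
Sellers' marginal cost at Q' = 593.33333: 86 + 0.04·593.33333 = 109.73333.
ΔQ = 1945.71429 − 593.33333 = 1352.38096; wedge = 204.4 − 109.73333 = 94.66667.
Deadweight loss = ½ × 1352.38096 × 94.66667 = 64012.70.

64012.70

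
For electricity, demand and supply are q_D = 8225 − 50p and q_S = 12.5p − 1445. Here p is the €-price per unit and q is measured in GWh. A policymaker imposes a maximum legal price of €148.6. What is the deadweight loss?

In inverse form: demand p = 164.5 − 0.02q, supply p = 115.6 + 0.08q.
Competitive equilibrium: 164.5 − 0.02q = 115.6 + 0.08q → q* = 489, p* = 154.72.
At the ceiling p = 148.6, quantity supplied = (148.6 − 115.6)/0.08 = 412.5.
Willingness to pay at q' = 412.5: 164.5 − 0.02·412.5 = 156.25.
Δq = 489 − 412.5 = 76.5; wedge = 156.25 − 148.6 = 7.65.
Deadweight loss = ½ × 76.5 × 7.65 = €292.61.

€292.61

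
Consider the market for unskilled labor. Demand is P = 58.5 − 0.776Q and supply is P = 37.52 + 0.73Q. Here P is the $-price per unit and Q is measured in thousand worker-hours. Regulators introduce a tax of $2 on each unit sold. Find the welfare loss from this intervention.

Competitive equilibrium: 58.5 − 0.776Q = 37.52 + 0.73Q → Q* = 13.9309, P* = 47.6896.
With the tax, the buyer price exceeds the seller price by 2: (58.5 − 0.776Q) − (37.52 + 0.73Q) = 2 → Q' = 12.6029.
ΔQ = 13.9309 − 12.6029 = 1.328; the wedge equals the tax, 2.
DWL = ½ × 1.328 × 2 = $1.33 thousand.

$1.33 thousand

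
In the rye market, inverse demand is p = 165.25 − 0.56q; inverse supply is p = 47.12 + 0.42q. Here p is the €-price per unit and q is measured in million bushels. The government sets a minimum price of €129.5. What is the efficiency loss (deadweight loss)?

€1575.38 million

Competitive equilibrium: 165.25 − 0.56q = 47.12 + 0.42q → q* = 120.5408, p* = 97.7471.
At the floor p = 129.5, quantity demanded = (165.25 − 129.5)/0.56 = 63.8393.
Sellers' marginal cost at q' = 63.8393: 47.12 + 0.42·63.8393 = 73.9325.
Δq = 120.5408 − 63.8393 = 56.7015; wedge = 129.5 − 73.9325 = 55.5675.
Deadweight loss = ½ × 56.7015 × 55.5675 = €1575.38 million.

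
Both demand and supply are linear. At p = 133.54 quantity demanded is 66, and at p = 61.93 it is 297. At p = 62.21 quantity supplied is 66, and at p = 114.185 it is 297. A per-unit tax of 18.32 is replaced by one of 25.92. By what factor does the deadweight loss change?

2.002

Demand slope = (61.93 − 133.54)/(297 − 66) = −0.31, so p = 154 − 0.31q.
Supply slope = (114.185 − 62.21)/(297 − 66) = 0.225, so p = 47.36 + 0.225q.
Competitive equilibrium: 154 − 0.31q = 47.36 + 0.225q → q* = 199.3271, p* = 92.2086.
For a per-unit tax t: Δq = t/0.535, so DWL = ½·t·(t/0.535) = t²/1.07.
At t = 18.32: DWL = 313.666. At t = 25.92: DWL = 627.894.
Ratio = (25.92/18.32)² = 2.002.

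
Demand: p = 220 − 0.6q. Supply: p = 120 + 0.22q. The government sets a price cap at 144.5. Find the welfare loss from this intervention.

Competitive equilibrium: 220 − 0.6q = 120 + 0.22q → q* = 121.9512, p* = 146.8293.
At the ceiling p = 144.5, quantity supplied = (144.5 − 120)/0.22 = 111.3636.
Willingness to pay at q' = 111.3636: 220 − 0.6·111.3636 = 153.1818.
Δq = 121.9512 − 111.3636 = 10.5876; wedge = 153.1818 − 144.5 = 8.6818.
Welfare loss = ½ × 10.5876 × 8.6818 = 45.96.

45.96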